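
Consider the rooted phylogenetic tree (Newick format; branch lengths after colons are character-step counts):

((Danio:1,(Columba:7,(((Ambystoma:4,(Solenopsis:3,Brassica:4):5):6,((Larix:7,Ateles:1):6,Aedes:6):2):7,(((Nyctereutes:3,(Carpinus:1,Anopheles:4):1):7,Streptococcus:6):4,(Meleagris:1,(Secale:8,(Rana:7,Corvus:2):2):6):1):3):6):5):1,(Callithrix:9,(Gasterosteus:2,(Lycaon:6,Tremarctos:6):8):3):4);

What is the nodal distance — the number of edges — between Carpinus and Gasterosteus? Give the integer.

The MRCA of Carpinus and Gasterosteus is the root of the tree.
From Carpinus up to that node: 8 branches. From Gasterosteus up to the same node: 3 branches. Total: 8 + 3 = 11.

11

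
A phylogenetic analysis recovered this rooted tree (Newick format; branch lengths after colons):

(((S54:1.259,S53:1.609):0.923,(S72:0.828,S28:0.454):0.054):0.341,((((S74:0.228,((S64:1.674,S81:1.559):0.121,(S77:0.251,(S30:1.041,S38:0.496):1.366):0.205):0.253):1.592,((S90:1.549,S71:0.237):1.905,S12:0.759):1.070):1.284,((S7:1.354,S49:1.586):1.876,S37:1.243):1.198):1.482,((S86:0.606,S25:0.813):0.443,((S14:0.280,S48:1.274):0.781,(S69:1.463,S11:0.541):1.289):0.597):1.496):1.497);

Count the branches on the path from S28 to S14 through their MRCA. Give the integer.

8

The MRCA of S28 and S14 is the root of the tree.
From S28 up to that node: 3 branches. From S14 up to the same node: 5 branches. Total: 3 + 5 = 8.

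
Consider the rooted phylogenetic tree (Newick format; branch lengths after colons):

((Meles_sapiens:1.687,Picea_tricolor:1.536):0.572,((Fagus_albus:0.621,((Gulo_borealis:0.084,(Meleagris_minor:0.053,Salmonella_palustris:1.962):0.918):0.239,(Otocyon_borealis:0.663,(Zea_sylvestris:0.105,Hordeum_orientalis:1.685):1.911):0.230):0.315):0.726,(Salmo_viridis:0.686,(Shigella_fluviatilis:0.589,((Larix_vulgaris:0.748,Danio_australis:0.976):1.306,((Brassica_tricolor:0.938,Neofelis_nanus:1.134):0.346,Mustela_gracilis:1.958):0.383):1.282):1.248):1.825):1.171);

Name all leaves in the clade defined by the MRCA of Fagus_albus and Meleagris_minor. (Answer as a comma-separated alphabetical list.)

Tracing Fagus_albus: it sits inside (Fagus_albus,((Gulo_borealis,(Meleagris_minor,Salmonella_palustris)),(Otocyon_borealis,(Zea_sylvestris,Hordeum_orientalis)))).
Tracing Meleagris_minor: it sits inside (Meleagris_minor,Salmonella_palustris).
The smallest clade enclosing both is (Fagus_albus,((Gulo_borealis,(Meleagris_minor,Salmonella_palustris)),(Otocyon_borealis,(Zea_sylvestris,Hordeum_orientalis)))); the answer is its 7 terminal taxa in alphabetical order.

Fagus_albus, Gulo_borealis, Hordeum_orientalis, Meleagris_minor, Otocyon_borealis, Salmonella_palustris, Zea_sylvestris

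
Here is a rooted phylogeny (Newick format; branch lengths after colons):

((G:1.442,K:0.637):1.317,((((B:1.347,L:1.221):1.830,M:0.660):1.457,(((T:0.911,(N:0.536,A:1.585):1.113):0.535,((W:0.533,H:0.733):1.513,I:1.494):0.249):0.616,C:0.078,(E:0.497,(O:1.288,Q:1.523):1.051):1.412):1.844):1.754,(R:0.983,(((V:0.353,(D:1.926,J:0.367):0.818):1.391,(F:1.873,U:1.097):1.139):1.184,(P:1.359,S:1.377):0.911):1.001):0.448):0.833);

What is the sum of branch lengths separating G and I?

The path runs G → … → MRCA → … → I; the MRCA is the root of the tree.
Branch lengths along that path: 1.442 + 1.317 + 0.833 + 1.754 + 1.844 + 0.616 + 0.249 + 1.494 = 9.549.

9.549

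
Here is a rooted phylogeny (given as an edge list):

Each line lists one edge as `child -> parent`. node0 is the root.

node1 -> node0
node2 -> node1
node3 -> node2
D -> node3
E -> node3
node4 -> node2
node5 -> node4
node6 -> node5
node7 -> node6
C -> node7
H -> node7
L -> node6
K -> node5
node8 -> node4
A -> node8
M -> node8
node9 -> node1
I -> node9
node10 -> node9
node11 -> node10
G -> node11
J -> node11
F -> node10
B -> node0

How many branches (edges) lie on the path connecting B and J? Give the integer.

The MRCA of B and J is the root of the tree.
From B up to that node: 1 branch. From J up to the same node: 5 branches. Total: 1 + 5 = 6.

6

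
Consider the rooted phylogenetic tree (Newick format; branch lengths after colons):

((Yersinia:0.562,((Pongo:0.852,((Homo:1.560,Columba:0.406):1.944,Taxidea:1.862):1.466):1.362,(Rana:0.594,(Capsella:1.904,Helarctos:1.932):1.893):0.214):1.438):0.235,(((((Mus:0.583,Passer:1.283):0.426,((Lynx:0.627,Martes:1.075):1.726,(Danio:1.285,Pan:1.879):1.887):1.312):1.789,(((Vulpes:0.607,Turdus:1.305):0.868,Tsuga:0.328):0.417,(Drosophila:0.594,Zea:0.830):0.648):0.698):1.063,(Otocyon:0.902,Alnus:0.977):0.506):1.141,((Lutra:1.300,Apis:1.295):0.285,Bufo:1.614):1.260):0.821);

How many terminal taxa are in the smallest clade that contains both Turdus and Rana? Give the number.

24

The MRCA of Turdus and Rana is the root, so the clade is the entire tree.
That clade contains 24 terminal taxa: Alnus, Apis, Bufo, Capsella, Columba, Danio, Drosophila, Helarctos, Homo, Lutra, Lynx, Martes, Mus, Otocyon, Pan, Passer, Pongo, Rana, Taxidea, Tsuga, Turdus, Vulpes, Yersinia, Zea.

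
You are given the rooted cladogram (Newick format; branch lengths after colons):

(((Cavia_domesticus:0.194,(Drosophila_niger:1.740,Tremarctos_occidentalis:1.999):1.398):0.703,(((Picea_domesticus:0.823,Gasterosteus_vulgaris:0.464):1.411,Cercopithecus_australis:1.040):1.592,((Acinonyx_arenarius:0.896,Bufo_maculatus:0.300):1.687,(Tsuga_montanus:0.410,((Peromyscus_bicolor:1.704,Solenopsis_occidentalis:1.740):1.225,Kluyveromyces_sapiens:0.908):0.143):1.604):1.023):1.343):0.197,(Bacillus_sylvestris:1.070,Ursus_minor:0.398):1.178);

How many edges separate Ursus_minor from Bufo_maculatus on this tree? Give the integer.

The MRCA of Ursus_minor and Bufo_maculatus is the root of the tree.
From Ursus_minor up to that node: 2 branches. From Bufo_maculatus up to the same node: 5 branches. Total: 2 + 5 = 7.

7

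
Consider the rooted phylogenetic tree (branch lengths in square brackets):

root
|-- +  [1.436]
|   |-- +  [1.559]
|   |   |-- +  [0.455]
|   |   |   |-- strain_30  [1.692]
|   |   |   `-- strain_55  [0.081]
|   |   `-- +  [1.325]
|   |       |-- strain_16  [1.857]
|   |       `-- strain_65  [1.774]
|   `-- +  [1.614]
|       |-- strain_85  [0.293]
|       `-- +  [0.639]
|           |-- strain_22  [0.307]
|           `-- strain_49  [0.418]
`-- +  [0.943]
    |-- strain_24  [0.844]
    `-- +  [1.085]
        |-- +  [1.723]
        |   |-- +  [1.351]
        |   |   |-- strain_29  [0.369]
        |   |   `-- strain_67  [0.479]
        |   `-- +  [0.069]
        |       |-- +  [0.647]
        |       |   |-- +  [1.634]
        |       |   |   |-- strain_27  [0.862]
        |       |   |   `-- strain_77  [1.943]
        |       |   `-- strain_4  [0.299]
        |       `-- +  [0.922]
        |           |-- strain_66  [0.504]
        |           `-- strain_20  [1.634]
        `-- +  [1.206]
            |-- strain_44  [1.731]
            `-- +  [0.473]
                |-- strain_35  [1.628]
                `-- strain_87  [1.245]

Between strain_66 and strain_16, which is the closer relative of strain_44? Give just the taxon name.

strain_66

The MRCA of strain_44 and strain_66 subtends (((strain_29,strain_67),(((strain_27,strain_77),strain_4),(strain_66,strain_20))),(strain_44,(strain_35,strain_87))) (10 taxa).
The MRCA of strain_44 and strain_16 is the root, subtending the entire tree (18 taxa).
The first is nested inside the second, so strain_44 shares a more recent common ancestor with strain_66.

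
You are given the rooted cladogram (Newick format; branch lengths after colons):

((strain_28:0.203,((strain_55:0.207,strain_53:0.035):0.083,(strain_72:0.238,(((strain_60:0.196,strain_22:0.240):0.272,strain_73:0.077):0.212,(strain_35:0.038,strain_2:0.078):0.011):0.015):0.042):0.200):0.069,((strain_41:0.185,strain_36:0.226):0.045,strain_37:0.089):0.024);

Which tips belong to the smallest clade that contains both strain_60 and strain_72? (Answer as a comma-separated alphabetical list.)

Tracing strain_60: it sits inside (strain_60,strain_22).
Tracing strain_72: it sits inside (strain_72,(((strain_60,strain_22),strain_73),(strain_35,strain_2))).
The smallest clade enclosing both is (strain_72,(((strain_60,strain_22),strain_73),(strain_35,strain_2))); the answer is its 6 terminal taxa in alphabetical order.

strain_2, strain_22, strain_35, strain_60, strain_72, strain_73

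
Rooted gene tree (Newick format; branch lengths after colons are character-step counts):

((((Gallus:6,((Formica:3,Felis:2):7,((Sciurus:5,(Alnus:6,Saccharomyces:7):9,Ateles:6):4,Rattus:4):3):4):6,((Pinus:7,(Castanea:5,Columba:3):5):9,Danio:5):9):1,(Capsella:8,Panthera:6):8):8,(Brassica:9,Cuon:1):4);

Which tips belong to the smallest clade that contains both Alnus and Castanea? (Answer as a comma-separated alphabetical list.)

Tracing Alnus: it sits inside (Alnus,Saccharomyces).
Tracing Castanea: it sits inside (Castanea,Columba).
The smallest clade enclosing both is ((Gallus,((Formica,Felis),((Sciurus,(Alnus,Saccharomyces),Ateles),Rattus))),((Pinus,(Castanea,Columba)),Danio)); the answer is its 12 terminal taxa in alphabetical order.

Alnus, Ateles, Castanea, Columba, Danio, Felis, Formica, Gallus, Pinus, Rattus, Saccharomyces, Sciurus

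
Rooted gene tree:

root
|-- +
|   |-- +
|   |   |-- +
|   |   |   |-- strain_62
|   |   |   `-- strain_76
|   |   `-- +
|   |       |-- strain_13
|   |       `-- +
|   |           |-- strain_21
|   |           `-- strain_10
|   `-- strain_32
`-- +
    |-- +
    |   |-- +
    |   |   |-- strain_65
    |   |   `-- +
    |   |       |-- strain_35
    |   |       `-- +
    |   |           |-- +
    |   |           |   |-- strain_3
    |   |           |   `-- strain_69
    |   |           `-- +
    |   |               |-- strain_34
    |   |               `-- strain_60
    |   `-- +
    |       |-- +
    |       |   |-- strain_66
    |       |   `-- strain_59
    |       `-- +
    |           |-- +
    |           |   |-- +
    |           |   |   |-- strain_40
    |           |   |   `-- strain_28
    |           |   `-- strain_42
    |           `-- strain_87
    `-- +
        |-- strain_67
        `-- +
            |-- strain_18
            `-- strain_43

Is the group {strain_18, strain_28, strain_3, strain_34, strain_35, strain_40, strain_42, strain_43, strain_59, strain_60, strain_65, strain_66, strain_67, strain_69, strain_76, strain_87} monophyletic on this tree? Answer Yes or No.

No

The MRCA of the listed taxa is the root, so the smallest clade containing them is the whole tree.
That clade also contains strain_10, strain_13, strain_21, strain_32, strain_62, which are not in the proposed group, so the group is not monophyletic.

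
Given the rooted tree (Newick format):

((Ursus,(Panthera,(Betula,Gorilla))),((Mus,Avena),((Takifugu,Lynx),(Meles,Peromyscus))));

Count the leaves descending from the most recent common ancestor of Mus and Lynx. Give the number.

The MRCA of Mus and Lynx is the node subtending ((Mus,Avena),((Takifugu,Lynx),(Meles,Peromyscus))).
That clade contains 6 terminal taxa: Avena, Lynx, Meles, Mus, Peromyscus, Takifugu.

6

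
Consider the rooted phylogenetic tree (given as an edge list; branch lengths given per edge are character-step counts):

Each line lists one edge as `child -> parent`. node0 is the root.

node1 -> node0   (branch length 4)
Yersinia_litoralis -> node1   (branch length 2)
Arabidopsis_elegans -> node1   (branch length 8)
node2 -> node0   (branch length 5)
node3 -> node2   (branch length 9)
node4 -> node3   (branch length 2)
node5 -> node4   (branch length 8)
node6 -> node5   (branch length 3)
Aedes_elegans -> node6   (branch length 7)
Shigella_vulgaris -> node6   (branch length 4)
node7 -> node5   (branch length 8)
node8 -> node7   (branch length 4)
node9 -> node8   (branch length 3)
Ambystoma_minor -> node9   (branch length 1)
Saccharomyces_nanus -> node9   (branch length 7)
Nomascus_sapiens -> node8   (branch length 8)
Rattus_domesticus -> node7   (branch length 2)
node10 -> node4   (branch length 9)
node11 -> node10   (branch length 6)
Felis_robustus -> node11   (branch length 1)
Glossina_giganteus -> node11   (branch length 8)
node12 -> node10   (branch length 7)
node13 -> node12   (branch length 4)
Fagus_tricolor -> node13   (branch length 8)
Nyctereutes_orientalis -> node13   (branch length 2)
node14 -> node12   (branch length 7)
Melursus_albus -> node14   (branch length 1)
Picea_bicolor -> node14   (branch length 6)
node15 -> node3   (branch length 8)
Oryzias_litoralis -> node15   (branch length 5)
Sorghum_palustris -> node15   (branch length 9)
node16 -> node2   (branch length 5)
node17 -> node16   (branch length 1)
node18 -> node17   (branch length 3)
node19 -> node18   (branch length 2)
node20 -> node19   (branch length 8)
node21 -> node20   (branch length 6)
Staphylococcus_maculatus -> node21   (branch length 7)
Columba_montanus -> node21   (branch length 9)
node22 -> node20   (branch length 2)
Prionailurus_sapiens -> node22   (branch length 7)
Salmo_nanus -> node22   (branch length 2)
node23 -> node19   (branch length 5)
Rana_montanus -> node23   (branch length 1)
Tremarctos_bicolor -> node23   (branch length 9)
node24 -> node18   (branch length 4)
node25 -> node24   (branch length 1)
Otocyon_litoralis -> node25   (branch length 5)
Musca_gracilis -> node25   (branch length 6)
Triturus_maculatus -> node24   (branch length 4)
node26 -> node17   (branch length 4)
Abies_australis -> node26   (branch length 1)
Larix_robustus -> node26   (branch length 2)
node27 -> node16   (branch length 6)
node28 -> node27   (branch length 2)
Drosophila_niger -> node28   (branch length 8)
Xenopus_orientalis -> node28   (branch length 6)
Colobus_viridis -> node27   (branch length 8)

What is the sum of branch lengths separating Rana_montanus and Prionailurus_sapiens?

The path runs Rana_montanus → … → MRCA → … → Prionailurus_sapiens; the MRCA is the node subtending (((Staphylococcus_maculatus,Columba_montanus),(Prionailurus_sapiens,Salmo_nanus)),(Rana_montanus,Tremarctos_bicolor)).
Branch lengths along that path: 1 + 5 + 8 + 2 + 7 = 23.

23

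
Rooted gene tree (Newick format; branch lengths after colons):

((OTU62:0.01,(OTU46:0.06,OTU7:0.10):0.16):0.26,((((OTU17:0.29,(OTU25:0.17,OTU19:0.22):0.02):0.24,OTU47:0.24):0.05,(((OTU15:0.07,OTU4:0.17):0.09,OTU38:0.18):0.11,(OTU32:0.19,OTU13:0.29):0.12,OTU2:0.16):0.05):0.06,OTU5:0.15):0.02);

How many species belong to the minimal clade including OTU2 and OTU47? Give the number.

The MRCA of OTU2 and OTU47 is the node subtending (((OTU17,(OTU25,OTU19)),OTU47),(((OTU15,OTU4),OTU38),(OTU32,OTU13),OTU2)).
That clade contains 10 terminal taxa: OTU13, OTU15, OTU17, OTU19, OTU2, OTU25, OTU32, OTU38, OTU4, OTU47.

10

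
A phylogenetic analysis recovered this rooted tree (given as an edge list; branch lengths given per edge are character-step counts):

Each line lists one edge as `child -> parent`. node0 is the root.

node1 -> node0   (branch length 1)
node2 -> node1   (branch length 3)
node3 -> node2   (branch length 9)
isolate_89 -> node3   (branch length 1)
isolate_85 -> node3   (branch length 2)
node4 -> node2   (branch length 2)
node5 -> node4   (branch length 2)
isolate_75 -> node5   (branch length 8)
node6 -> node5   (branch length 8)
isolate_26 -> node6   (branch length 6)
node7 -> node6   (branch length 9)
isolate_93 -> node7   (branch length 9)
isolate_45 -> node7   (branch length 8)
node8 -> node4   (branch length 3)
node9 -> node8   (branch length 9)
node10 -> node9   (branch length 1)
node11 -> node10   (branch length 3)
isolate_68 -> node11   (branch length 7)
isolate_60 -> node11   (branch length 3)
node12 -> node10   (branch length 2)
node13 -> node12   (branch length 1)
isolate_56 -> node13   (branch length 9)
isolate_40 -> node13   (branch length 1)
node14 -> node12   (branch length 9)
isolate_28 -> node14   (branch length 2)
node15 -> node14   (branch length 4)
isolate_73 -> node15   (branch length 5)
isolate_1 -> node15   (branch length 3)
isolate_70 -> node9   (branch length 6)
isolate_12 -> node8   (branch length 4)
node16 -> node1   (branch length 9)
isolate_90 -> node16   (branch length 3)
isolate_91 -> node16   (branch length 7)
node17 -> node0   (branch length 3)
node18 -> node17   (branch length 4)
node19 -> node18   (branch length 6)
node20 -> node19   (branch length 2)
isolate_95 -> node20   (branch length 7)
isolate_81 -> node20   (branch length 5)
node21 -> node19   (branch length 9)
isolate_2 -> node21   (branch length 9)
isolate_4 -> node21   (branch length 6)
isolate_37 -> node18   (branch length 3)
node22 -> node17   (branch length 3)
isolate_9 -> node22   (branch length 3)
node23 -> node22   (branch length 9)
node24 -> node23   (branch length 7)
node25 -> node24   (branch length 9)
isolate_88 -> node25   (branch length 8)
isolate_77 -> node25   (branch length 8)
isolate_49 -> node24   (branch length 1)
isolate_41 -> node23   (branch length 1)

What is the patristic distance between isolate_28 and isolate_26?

42

The path runs isolate_28 → … → MRCA → … → isolate_26; the MRCA is the node subtending ((isolate_75,(isolate_26,(isolate_93,isolate_45))),((((isolate_68,isolate_60),((isolate_56,isolate_40),(isolate_28,(isolate_73,isolate_1)))),isolate_70),isolate_12)).
Branch lengths along that path: 2 + 9 + 2 + 1 + 9 + 3 + 2 + 8 + 6 = 42.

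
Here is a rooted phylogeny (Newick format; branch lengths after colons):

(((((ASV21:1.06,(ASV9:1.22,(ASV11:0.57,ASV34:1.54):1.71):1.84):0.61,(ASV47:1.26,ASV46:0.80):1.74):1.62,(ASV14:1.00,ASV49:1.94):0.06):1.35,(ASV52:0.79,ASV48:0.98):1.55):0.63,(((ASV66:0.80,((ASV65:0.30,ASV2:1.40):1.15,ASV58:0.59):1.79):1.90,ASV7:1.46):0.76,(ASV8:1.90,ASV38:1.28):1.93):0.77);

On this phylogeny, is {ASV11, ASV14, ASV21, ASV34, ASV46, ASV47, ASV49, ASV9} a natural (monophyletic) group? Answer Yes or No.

Yes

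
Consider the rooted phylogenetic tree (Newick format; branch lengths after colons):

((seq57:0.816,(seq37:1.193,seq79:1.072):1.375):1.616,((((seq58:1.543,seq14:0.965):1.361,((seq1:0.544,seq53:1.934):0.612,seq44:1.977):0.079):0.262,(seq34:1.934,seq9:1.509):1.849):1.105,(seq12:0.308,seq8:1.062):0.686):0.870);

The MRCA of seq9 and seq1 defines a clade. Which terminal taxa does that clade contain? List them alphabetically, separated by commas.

seq1, seq14, seq34, seq44, seq53, seq58, seq9

Tracing seq9: it sits inside (seq34,seq9).
Tracing seq1: it sits inside (seq1,seq53).
The smallest clade enclosing both is (((seq58,seq14),((seq1,seq53),seq44)),(seq34,seq9)); the answer is its 7 terminal taxa in alphabetical order.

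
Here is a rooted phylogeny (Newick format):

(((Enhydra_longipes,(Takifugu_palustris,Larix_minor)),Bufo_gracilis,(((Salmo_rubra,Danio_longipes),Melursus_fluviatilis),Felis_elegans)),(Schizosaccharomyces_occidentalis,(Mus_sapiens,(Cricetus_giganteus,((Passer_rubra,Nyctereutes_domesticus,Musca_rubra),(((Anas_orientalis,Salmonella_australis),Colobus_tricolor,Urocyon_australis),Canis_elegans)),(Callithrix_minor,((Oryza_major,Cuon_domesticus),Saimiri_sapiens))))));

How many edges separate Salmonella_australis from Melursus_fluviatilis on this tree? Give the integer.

The MRCA of Salmonella_australis and Melursus_fluviatilis is the root of the tree.
From Salmonella_australis up to that node: 8 branches. From Melursus_fluviatilis up to the same node: 4 branches. Total: 8 + 4 = 12.

12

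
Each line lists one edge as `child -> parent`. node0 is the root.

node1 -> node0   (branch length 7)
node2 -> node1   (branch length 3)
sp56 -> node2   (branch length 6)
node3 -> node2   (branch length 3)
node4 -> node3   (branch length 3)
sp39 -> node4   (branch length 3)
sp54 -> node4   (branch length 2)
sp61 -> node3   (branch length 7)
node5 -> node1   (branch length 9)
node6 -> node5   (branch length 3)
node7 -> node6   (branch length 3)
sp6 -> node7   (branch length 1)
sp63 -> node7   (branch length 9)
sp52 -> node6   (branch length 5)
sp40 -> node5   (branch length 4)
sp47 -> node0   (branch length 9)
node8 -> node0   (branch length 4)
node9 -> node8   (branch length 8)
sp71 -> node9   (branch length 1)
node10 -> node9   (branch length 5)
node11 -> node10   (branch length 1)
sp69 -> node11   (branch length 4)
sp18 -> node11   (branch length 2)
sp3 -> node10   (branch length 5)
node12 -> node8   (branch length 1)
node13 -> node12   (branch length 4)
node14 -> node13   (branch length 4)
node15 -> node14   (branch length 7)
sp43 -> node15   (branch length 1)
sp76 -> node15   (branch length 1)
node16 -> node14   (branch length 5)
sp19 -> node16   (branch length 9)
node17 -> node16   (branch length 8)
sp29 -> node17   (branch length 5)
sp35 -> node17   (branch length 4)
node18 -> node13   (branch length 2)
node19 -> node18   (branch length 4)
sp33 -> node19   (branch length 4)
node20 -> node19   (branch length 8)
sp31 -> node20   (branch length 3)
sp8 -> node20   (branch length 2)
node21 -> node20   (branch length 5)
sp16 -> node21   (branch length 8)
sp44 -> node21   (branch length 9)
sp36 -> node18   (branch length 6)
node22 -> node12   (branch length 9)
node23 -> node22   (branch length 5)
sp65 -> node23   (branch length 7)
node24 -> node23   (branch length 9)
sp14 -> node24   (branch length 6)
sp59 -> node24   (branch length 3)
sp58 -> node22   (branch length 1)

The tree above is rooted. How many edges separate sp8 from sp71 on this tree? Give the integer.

The MRCA of sp8 and sp71 is the node subtending ((sp71,((sp69,sp18),sp3)),((((sp43,sp76),(sp19,(sp29,sp35))),((sp33,(sp31,sp8,(sp16,sp44))),sp36)),((sp65,(sp14,sp59)),sp58))).
From sp8 up to that node: 6 branches. From sp71 up to the same node: 2 branches. Total: 6 + 2 = 8.

8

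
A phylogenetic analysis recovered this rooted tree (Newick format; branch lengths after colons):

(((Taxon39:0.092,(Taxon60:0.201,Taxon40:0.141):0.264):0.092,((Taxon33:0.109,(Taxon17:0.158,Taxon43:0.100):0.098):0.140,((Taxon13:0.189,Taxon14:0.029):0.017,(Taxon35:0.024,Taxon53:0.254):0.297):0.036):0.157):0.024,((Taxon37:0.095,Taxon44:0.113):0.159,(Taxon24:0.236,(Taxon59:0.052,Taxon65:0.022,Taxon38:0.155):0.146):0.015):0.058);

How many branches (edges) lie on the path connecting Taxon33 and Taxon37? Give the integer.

7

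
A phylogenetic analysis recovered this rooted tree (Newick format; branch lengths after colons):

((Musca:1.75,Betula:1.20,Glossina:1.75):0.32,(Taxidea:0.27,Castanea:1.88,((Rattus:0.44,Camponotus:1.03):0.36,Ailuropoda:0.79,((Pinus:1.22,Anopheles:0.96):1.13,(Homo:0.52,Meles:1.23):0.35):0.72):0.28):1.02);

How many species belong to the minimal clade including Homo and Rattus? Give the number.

7

The MRCA of Homo and Rattus is the node subtending ((Rattus,Camponotus),Ailuropoda,((Pinus,Anopheles),(Homo,Meles))).
That clade contains 7 terminal taxa: Ailuropoda, Anopheles, Camponotus, Homo, Meles, Pinus, Rattus.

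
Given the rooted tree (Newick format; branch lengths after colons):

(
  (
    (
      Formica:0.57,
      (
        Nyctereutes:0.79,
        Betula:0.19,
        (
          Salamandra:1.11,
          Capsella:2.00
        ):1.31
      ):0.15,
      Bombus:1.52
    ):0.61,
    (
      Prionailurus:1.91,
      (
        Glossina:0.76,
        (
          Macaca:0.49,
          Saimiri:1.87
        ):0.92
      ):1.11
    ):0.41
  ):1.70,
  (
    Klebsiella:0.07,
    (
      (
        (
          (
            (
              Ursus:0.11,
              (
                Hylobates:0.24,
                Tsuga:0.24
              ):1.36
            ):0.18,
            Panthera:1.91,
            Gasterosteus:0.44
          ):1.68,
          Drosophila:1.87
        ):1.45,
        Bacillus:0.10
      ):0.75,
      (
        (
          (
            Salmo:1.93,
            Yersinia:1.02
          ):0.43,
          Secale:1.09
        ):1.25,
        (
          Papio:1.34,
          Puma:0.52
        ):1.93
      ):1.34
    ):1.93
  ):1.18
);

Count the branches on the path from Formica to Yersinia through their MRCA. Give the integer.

The MRCA of Formica and Yersinia is the root of the tree.
From Formica up to that node: 3 branches. From Yersinia up to the same node: 6 branches. Total: 3 + 6 = 9.

9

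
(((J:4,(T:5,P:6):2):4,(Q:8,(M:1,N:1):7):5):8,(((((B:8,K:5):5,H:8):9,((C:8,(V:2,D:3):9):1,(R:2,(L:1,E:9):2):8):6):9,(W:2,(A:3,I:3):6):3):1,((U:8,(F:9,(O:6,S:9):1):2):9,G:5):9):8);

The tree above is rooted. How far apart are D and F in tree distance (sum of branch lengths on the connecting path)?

58

The path runs D → … → MRCA → … → F; the MRCA is the node subtending (((((B,K),H),((C,(V,D)),(R,(L,E)))),(W,(A,I))),((U,(F,(O,S))),G)).
Branch lengths along that path: 3 + 9 + 1 + 6 + 9 + 1 + 9 + 9 + 2 + 9 = 58.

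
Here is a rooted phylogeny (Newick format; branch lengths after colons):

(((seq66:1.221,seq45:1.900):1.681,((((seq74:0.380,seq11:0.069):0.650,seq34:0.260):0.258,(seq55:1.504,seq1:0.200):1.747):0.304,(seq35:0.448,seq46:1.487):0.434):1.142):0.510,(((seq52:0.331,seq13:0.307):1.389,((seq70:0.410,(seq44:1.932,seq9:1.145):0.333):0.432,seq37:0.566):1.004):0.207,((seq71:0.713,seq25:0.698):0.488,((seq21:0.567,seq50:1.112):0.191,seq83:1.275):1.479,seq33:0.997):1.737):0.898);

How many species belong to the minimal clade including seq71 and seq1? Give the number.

21

The MRCA of seq71 and seq1 is the root, so the clade is the entire tree.
That clade contains 21 terminal taxa: seq1, seq11, seq13, seq21, seq25, seq33, seq34, seq35, seq37, seq44, seq45, seq46, seq50, seq52, seq55, seq66, seq70, seq71, seq74, seq83, seq9.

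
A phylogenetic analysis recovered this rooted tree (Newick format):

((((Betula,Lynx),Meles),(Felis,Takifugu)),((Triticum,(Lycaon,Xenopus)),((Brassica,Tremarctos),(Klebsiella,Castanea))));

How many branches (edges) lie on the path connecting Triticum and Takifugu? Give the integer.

The MRCA of Triticum and Takifugu is the root of the tree.
From Triticum up to that node: 3 branches. From Takifugu up to the same node: 3 branches. Total: 3 + 3 = 6.

6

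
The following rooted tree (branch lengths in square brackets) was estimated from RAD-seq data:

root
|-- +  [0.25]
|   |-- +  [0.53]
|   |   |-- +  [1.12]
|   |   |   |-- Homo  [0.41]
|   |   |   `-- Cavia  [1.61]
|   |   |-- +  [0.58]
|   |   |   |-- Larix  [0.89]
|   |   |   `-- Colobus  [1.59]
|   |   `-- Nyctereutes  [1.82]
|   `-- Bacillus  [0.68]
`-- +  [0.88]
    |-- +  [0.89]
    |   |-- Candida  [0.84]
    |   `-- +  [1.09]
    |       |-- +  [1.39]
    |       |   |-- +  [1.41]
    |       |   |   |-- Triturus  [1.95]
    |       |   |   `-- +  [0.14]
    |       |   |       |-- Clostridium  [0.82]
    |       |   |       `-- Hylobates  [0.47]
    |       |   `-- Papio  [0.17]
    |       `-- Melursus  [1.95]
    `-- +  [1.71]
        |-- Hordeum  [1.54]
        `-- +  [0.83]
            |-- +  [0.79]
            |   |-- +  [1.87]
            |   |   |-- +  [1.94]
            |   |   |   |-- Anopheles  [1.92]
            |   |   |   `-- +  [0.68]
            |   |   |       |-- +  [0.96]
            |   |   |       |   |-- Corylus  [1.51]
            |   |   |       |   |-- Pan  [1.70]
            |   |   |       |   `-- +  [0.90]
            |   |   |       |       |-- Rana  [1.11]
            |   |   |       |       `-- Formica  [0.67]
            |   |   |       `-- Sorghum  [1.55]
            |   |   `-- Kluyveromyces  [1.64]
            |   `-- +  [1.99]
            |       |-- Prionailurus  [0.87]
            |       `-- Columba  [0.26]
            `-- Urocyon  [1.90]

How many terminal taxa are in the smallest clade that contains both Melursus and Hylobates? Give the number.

5

The MRCA of Melursus and Hylobates is the node subtending (((Triturus,(Clostridium,Hylobates)),Papio),Melursus).
That clade contains 5 terminal taxa: Clostridium, Hylobates, Melursus, Papio, Triturus.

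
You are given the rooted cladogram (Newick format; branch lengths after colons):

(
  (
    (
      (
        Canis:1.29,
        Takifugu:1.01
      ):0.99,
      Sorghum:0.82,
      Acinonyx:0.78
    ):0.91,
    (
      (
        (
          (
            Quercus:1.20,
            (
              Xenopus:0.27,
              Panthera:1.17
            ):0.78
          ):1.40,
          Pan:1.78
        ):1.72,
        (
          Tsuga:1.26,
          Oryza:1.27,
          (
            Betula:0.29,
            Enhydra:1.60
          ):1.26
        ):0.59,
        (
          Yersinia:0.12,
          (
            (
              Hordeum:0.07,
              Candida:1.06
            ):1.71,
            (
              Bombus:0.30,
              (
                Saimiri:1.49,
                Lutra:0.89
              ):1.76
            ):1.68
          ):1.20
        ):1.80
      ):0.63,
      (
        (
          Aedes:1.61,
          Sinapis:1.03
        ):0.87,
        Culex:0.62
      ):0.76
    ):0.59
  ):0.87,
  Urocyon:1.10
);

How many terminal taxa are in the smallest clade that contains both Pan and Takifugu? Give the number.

The MRCA of Pan and Takifugu is the node subtending (((Canis,Takifugu),Sorghum,Acinonyx),((((Quercus,(Xenopus,Panthera)),Pan),(Tsuga,Oryza,(Betula,Enhydra)),(Yersinia,((Hordeum,Candida),(Bombus,(Saimiri,Lutra))))),((Aedes,Sinapis),Culex))).
That clade contains 21 terminal taxa: Acinonyx, Aedes, Betula, Bombus, Candida, Canis, Culex, Enhydra, Hordeum, Lutra, Oryza, Pan, Panthera, Quercus, Saimiri, Sinapis, Sorghum, Takifugu, Tsuga, Xenopus, Yersinia.

21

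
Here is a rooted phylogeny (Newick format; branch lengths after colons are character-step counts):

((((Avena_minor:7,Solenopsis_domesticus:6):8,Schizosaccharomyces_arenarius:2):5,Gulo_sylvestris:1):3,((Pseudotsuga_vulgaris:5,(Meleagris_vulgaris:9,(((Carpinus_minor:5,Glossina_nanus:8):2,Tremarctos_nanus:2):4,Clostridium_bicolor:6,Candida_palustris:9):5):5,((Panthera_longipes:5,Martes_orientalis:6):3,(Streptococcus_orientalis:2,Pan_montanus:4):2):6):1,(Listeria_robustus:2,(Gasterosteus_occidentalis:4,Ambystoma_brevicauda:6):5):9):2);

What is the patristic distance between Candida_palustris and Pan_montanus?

31

The path runs Candida_palustris → … → MRCA → … → Pan_montanus; the MRCA is the node subtending (Pseudotsuga_vulgaris,(Meleagris_vulgaris,(((Carpinus_minor,Glossina_nanus),Tremarctos_nanus),Clostridium_bicolor,Candida_palustris)),((Panthera_longipes,Martes_orientalis),(Streptococcus_orientalis,Pan_montanus))).
Branch lengths along that path: 9 + 5 + 5 + 6 + 2 + 4 = 31.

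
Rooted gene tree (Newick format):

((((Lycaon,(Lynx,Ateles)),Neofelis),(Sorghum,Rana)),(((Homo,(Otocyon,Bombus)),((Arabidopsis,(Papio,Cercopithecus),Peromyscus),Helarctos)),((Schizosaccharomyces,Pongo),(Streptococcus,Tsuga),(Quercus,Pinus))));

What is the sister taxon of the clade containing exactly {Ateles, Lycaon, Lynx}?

The clade containing exactly {Ateles, Lycaon, Lynx} attaches to the tree at the node subtending ((Lycaon,(Lynx,Ateles)),Neofelis).
The other lineage descending from that same node — the sister group — is the single tip Neofelis.

Neofelis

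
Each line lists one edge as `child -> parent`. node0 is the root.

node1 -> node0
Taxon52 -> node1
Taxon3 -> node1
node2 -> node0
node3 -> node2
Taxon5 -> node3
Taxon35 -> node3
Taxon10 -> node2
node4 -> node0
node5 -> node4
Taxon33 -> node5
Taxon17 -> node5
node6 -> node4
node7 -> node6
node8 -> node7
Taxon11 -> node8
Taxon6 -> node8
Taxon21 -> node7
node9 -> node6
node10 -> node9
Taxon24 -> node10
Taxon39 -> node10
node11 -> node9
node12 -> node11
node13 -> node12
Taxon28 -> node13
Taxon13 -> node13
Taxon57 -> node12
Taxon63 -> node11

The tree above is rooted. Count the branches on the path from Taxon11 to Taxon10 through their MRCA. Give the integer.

The MRCA of Taxon11 and Taxon10 is the root of the tree.
From Taxon11 up to that node: 5 branches. From Taxon10 up to the same node: 2 branches. Total: 5 + 2 = 7.

7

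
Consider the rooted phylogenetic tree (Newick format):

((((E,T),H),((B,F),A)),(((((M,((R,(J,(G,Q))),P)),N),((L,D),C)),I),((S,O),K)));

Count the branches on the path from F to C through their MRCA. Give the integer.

9

The MRCA of F and C is the root of the tree.
From F up to that node: 4 branches. From C up to the same node: 5 branches. Total: 4 + 5 = 9.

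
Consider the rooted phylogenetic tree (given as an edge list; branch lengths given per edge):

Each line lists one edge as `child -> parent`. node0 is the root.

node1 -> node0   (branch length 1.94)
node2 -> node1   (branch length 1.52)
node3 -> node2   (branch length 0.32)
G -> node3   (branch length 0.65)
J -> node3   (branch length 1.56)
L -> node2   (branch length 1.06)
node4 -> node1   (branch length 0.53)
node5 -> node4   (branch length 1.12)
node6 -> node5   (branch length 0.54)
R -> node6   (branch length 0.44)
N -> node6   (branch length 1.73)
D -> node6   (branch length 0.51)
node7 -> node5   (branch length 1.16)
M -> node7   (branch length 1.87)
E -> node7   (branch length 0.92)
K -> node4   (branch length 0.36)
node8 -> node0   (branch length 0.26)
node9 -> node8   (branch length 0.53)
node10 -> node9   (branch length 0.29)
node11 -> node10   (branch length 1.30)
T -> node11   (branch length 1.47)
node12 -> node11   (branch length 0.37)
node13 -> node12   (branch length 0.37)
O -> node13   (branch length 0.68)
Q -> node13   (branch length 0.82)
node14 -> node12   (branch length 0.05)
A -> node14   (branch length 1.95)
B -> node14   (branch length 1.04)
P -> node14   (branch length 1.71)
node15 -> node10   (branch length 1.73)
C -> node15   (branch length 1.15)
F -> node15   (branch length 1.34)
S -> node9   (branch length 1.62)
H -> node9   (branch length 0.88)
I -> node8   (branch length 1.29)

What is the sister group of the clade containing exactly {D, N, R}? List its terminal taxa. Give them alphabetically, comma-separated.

E, M

The clade containing exactly {D, N, R} attaches to the tree at the node subtending ((R,N,D),(M,E)).
The other lineage descending from that same node — the sister group — is (M,E); its 2 tips in alphabetical order are the answer.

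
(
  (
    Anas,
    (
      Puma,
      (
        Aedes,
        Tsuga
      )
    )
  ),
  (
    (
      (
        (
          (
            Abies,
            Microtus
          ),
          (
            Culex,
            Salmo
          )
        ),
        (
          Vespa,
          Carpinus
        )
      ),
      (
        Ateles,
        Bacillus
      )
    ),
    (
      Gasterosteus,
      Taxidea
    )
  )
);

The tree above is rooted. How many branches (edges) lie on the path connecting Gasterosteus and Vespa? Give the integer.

6

The MRCA of Gasterosteus and Vespa is the node subtending (((((Abies,Microtus),(Culex,Salmo)),(Vespa,Carpinus)),(Ateles,Bacillus)),(Gasterosteus,Taxidea)).
From Gasterosteus up to that node: 2 branches. From Vespa up to the same node: 4 branches. Total: 2 + 4 = 6.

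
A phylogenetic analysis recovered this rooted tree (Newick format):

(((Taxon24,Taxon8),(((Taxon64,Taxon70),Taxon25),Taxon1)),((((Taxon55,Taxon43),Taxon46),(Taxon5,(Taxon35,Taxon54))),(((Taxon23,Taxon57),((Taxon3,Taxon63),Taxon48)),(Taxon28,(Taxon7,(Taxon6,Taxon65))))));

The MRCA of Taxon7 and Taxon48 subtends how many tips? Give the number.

The MRCA of Taxon7 and Taxon48 is the node subtending (((Taxon23,Taxon57),((Taxon3,Taxon63),Taxon48)),(Taxon28,(Taxon7,(Taxon6,Taxon65)))).
That clade contains 9 terminal taxa: Taxon23, Taxon28, Taxon3, Taxon48, Taxon57, Taxon6, Taxon63, Taxon65, Taxon7.

9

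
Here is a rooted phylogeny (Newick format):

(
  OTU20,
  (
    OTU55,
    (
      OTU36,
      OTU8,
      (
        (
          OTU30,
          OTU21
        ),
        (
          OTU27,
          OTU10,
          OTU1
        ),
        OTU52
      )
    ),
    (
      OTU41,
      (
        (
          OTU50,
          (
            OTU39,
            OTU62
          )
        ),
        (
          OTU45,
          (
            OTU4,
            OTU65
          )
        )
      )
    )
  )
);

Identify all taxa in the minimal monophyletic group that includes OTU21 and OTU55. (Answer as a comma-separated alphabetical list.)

OTU1, OTU10, OTU21, OTU27, OTU30, OTU36, OTU39, OTU4, OTU41, OTU45, OTU50, OTU52, OTU55, OTU62, OTU65, OTU8

Tracing OTU21: it sits inside (OTU30,OTU21).
Tracing OTU55: it sits inside (OTU55,(OTU36,OTU8,((OTU30,OTU21),(OTU27,OTU10,OTU1),OTU52)),(OTU41,((OTU50,(OTU39,OTU62)),(OTU45,(OTU4,OTU65))))).
The smallest clade enclosing both is (OTU55,(OTU36,OTU8,((OTU30,OTU21),(OTU27,OTU10,OTU1),OTU52)),(OTU41,((OTU50,(OTU39,OTU62)),(OTU45,(OTU4,OTU65))))); the answer is its 16 terminal taxa in alphabetical order.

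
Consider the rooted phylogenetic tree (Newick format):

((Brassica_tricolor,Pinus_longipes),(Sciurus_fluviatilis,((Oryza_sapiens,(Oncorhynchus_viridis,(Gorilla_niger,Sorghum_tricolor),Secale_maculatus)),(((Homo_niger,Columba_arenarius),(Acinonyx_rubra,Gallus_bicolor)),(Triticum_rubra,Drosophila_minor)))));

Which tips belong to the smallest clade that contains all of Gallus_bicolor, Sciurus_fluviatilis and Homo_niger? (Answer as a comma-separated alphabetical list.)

Acinonyx_rubra, Columba_arenarius, Drosophila_minor, Gallus_bicolor, Gorilla_niger, Homo_niger, Oncorhynchus_viridis, Oryza_sapiens, Sciurus_fluviatilis, Secale_maculatus, Sorghum_tricolor, Triticum_rubra

Tracing Gallus_bicolor: it sits inside (Acinonyx_rubra,Gallus_bicolor).
Tracing Sciurus_fluviatilis: it sits inside (Sciurus_fluviatilis,((Oryza_sapiens,(Oncorhynchus_viridis,(Gorilla_niger,Sorghum_tricolor),Secale_maculatus)),(((Homo_niger,Columba_arenarius),(Acinonyx_rubra,Gallus_bicolor)),(Triticum_rubra,Drosophila_minor)))).
Tracing Homo_niger: it sits inside (Homo_niger,Columba_arenarius).
The smallest clade enclosing all 3 is (Sciurus_fluviatilis,((Oryza_sapiens,(Oncorhynchus_viridis,(Gorilla_niger,Sorghum_tricolor),Secale_maculatus)),(((Homo_niger,Columba_arenarius),(Acinonyx_rubra,Gallus_bicolor)),(Triticum_rubra,Drosophila_minor)))); the answer is its 12 terminal taxa in alphabetical order.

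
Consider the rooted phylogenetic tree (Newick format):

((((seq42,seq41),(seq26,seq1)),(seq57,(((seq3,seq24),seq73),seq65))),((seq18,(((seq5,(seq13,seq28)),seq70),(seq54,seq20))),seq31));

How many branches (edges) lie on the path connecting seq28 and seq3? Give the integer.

13

The MRCA of seq28 and seq3 is the root of the tree.
From seq28 up to that node: 7 branches. From seq3 up to the same node: 6 branches. Total: 7 + 6 = 13.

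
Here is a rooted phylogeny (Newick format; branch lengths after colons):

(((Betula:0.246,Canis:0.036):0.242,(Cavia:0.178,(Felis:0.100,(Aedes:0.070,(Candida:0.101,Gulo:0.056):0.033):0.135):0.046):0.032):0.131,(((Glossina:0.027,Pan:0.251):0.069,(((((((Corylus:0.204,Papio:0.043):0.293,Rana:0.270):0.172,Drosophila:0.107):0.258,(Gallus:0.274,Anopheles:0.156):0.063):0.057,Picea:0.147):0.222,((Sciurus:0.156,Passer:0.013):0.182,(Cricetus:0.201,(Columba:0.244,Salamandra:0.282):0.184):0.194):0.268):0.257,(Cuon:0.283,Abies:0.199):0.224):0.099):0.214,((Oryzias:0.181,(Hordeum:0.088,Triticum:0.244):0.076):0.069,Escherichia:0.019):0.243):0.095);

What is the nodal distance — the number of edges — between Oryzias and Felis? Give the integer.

8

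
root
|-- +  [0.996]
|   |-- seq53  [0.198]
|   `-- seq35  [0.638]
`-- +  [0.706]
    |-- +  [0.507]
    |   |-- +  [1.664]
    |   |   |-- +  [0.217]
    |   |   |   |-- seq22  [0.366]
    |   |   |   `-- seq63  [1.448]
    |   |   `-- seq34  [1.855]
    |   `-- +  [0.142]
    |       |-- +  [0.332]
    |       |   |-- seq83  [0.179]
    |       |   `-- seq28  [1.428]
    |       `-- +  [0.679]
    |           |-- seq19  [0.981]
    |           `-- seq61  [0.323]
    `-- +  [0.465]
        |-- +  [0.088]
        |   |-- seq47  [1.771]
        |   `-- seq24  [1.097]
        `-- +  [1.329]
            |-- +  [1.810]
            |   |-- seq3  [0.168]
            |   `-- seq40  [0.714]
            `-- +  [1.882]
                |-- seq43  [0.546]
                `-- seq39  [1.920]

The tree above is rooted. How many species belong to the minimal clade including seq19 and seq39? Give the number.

The MRCA of seq19 and seq39 is the node subtending ((((seq22,seq63),seq34),((seq83,seq28),(seq19,seq61))),((seq47,seq24),((seq3,seq40),(seq43,seq39)))).
That clade contains 13 terminal taxa: seq19, seq22, seq24, seq28, seq3, seq34, seq39, seq40, seq43, seq47, seq61, seq63, seq83.

13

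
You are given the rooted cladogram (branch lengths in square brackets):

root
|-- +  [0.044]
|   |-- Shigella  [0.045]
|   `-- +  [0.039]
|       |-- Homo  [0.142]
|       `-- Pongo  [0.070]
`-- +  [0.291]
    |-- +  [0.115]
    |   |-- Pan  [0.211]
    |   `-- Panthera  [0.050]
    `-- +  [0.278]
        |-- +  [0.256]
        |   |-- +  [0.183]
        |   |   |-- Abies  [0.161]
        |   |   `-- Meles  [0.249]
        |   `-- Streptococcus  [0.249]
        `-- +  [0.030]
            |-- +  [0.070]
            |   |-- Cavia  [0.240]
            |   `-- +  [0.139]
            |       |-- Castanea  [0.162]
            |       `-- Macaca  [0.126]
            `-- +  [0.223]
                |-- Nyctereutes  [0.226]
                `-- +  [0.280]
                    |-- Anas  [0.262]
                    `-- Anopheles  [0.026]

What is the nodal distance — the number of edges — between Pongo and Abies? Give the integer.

The MRCA of Pongo and Abies is the root of the tree.
From Pongo up to that node: 3 branches. From Abies up to the same node: 5 branches. Total: 3 + 5 = 8.

8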